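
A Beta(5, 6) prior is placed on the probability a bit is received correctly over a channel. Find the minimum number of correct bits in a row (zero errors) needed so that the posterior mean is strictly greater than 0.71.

After k correct bits and 0 errors the posterior is Beta(5+k, 6), with mean (5+k)/(5+6+k).
Set (5+k)/(11+k) > 0.71 and solve: k > (0.71·11 − 5)/(1 − 0.71) = 9.690.
The smallest integer exceeding 9.690 is 10.

k = 10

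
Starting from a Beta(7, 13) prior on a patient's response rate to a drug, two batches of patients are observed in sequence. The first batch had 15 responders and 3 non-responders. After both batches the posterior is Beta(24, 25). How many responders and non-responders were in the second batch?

2 responders and 9 non-responders

Sequential conjugate updates are equivalent to a single update on the pooled data, so total successes = posterior α − prior α and total failures = posterior β − prior β.
Total across both batches: 24−7=17 responders, 25−13=12 non-responders.
Subtract the first batch: 17−15=2 responders and 12−3=9 non-responders.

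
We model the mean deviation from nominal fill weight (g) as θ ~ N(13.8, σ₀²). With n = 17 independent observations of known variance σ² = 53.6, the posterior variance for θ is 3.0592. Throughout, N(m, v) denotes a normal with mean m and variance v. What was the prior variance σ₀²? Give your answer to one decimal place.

σ₀² = 102.9

Posterior precision equals prior precision plus data precision: 1/σ_n² = 1/σ₀² + n/σ².
So 1/σ₀² = 1/3.0592 − 17/53.6 = 0.326883 − 0.317164 = 0.009719.
Hence σ₀² = 1/0.009719 ≈ 102.9.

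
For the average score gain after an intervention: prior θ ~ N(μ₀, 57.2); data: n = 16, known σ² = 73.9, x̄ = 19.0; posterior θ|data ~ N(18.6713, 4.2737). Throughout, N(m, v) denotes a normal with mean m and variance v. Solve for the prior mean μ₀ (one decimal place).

μ₀ = 14.6

The posterior mean is a precision-weighted average: μ_n = (τ₀μ₀ + τ_data·x̄)/(τ₀+τ_data), with τ₀=1/σ₀² and τ_data=n/σ².
Here τ₀ = 1/57.2 = 0.017483 and τ_data = 16/73.9 = 0.216509, so τ_n = 0.233992.
Rearranging for μ₀: μ₀ = (μ_n·τ_n − τ_data·x̄)/τ₀ = (18.6713·0.233992 − 0.216509·19.0) / 0.017483 = 0.255264/0.017483 ≈ 14.6.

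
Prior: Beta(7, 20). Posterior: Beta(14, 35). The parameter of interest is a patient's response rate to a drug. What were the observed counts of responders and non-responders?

7 responders and 15 non-responders

A Beta(a, b) prior with s successes and f failures in binomial data gives a Beta(a+s, b+f) posterior.
Match parameters: s=14−7=7, f=35−20=15.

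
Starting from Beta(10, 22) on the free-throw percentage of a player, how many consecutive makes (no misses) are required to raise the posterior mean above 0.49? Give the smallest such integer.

After k makes and 0 misses the posterior is Beta(10+k, 22), with mean (10+k)/(10+22+k).
Set (10+k)/(32+k) > 0.49 and solve: k > (0.49·32 − 10)/(1 − 0.49) = 11.137.
The smallest integer exceeding 11.137 is 12, and checking k=12: (22)/(44) = 0.5000 > 0.49.

k = 12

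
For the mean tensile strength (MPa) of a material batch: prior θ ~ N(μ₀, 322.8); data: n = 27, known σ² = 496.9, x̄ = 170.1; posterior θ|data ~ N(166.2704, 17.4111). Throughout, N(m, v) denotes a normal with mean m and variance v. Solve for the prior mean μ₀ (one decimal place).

μ₀ = 99.1

The posterior mean is a precision-weighted average: μ_n = (τ₀μ₀ + τ_data·x̄)/(τ₀+τ_data), with τ₀=1/σ₀² and τ_data=n/σ².
Here τ₀ = 1/322.8 = 0.003098 and τ_data = 27/496.9 = 0.054337, so τ_n = 0.057435.
Rearranging for μ₀: μ₀ = (μ_n·τ_n − τ_data·x̄)/τ₀ = (166.2704·0.057435 − 0.054337·170.1) / 0.003098 = 0.307017/0.003098 ≈ 99.1.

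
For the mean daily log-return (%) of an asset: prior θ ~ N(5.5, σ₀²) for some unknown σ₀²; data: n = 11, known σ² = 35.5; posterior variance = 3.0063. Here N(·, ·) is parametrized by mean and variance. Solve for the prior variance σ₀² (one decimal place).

σ₀² = 43.9

For the Normal–Normal model with known σ², precisions add: τ_n = τ₀ + n/σ².
So 1/σ₀² = 1/3.0063 − 11/35.5 = 0.332635 − 0.309859 = 0.022776.
Hence σ₀² = 1/0.022776 ≈ 43.9.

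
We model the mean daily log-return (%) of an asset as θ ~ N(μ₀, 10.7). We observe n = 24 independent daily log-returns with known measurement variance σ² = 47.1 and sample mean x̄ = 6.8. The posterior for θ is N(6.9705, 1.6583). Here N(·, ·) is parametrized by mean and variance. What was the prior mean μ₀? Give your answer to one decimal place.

The posterior mean is a precision-weighted average: μ_n = (τ₀μ₀ + τ_data·x̄)/(τ₀+τ_data), with τ₀=1/σ₀² and τ_data=n/σ².
Here τ₀ = 1/10.7 = 0.093458 and τ_data = 24/47.1 = 0.509554, so τ_n = 0.603012.
Rearranging for μ₀: μ₀ = (μ_n·τ_n − τ_data·x̄)/τ₀ = (6.9705·0.603012 − 0.509554·6.8) / 0.093458 = 0.738328/0.093458 ≈ 7.9.

μ₀ = 7.9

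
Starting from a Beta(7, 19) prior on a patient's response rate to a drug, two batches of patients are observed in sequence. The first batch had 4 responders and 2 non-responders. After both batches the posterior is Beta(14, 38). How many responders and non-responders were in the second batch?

3 responders and 17 non-responders

Sequential conjugate updates are equivalent to a single update on the pooled data, so total successes = posterior α − prior α and total failures = posterior β − prior β.
Total across both batches: 14−7=7 responders, 38−19=19 non-responders.
Subtract the first batch: 7−4=3 responders and 19−2=17 non-responders.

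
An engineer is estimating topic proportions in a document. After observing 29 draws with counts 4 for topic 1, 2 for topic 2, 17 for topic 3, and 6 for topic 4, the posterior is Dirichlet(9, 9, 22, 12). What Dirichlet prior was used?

Dirichlet(5, 7, 5, 6)

For a Dirichlet(α) prior with multinomial counts c, the posterior is Dirichlet(α + c) componentwise.
Subtract each count from the matching posterior parameter: 9−4=5, 9−2=7, 22−17=5, 12−6=6.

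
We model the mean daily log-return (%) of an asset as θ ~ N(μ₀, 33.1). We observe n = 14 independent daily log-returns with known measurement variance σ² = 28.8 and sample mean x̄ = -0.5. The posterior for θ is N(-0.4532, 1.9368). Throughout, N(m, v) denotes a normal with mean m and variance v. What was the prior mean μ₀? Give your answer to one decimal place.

The posterior mean is a precision-weighted average: μ_n = (τ₀μ₀ + τ_data·x̄)/(τ₀+τ_data), with τ₀=1/σ₀² and τ_data=n/σ².
Here τ₀ = 1/33.1 = 0.030211 and τ_data = 14/28.8 = 0.486111, so τ_n = 0.516322.
Rearranging for μ₀: μ₀ = (μ_n·τ_n − τ_data·x̄)/τ₀ = (-0.4532·0.516322 − 0.486111·-0.5) / 0.030211 = 0.009058/0.030211 ≈ 0.3.

μ₀ = 0.3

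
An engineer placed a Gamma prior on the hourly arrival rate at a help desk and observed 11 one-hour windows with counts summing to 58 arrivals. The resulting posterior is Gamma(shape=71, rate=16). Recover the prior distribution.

A Gamma(α, β) prior (rate parametrization) on a Poisson rate with n observations summing to S gives posterior Gamma(α+S, β+n).
So α = 71 − 58 = 13 and β = 16 − 11 = 5.

Gamma(shape=13, rate=5)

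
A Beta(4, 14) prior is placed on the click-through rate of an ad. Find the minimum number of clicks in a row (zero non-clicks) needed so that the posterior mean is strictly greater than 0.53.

k = 12

After k clicks and 0 non-clicks the posterior is Beta(4+k, 14), with mean (4+k)/(4+14+k).
Set (4+k)/(18+k) > 0.53 and solve: k > (0.53·18 − 4)/(1 − 0.53) = 11.787.
The smallest integer exceeding 11.787 is 12.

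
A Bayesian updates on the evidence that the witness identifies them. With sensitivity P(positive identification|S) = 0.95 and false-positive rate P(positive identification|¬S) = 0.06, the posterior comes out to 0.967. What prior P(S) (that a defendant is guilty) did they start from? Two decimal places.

In odds form, posterior odds = prior odds × likelihood ratio, so prior odds = posterior odds ÷ LR.
Posterior odds = 0.967/(1−0.967) = 29.3030. LR = 0.95/0.06 = 15.8333.
Prior odds = 29.3030/15.8333 = 1.8507, so P(S) = 1.8507/(1+1.8507) ≈ 0.65.

P(S) = 0.65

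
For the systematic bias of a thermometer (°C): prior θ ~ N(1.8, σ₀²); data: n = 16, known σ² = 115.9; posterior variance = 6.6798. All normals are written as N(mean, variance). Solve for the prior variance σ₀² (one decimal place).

σ₀² = 85.8

For the Normal–Normal model with known σ², precisions add: τ_n = τ₀ + n/σ².
So 1/σ₀² = 1/6.6798 − 16/115.9 = 0.149705 − 0.138050 = 0.011655.
Hence σ₀² = 1/0.011655 ≈ 85.8.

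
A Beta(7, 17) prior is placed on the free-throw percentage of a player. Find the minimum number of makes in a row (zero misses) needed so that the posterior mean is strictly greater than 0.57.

After k makes and 0 misses the posterior is Beta(7+k, 17), with mean (7+k)/(7+17+k).
Set (7+k)/(24+k) > 0.57 and solve: k > (0.57·24 − 7)/(1 − 0.57) = 15.535.
The smallest integer exceeding 15.535 is 16, and checking k=16: (23)/(40) = 0.5750 > 0.57.

k = 16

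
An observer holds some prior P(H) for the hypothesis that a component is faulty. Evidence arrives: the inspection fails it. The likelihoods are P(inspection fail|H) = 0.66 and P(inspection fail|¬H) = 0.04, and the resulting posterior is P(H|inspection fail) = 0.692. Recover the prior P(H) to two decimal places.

P(H) = 0.12

Bayes' rule in odds form gives O(H|E) = O(H)·[P(E|H)/P(E|¬H)], hence O(H) = O(H|E)/LR.
Posterior odds = 0.692/(1−0.692) = 2.2468. LR = 0.66/0.04 = 16.5000.
Prior odds = 2.2468/16.5000 = 0.1362, so P(H) = 0.1362/(1+0.1362) ≈ 0.12.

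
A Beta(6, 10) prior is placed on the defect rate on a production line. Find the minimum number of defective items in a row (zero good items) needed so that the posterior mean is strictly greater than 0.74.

k = 23

After k defective items and 0 good items the posterior is Beta(6+k, 10), with mean (6+k)/(6+10+k).
Set (6+k)/(16+k) > 0.74 and solve: k > (0.74·16 − 6)/(1 − 0.74) = 22.462.
The smallest integer exceeding 22.462 is 23, and checking k=23: (29)/(39) = 0.7436 > 0.74.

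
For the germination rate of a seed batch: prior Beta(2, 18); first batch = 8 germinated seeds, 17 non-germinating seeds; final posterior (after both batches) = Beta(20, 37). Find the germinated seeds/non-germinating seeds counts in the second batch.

Sequential conjugate updates are equivalent to a single update on the pooled data, so total successes = posterior α − prior α and total failures = posterior β − prior β.
Total across both batches: 20−2=18 germinated seeds, 37−18=19 non-germinating seeds.
Subtract the first batch: 18−8=10 germinated seeds and 19−17=2 non-germinating seeds.

10 germinated seeds and 2 non-germinating seeds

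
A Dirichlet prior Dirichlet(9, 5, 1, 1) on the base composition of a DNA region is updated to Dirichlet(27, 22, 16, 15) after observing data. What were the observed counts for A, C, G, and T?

counts (18, 17, 15, 14)

For a Dirichlet(α) prior with multinomial counts c, the posterior is Dirichlet(α + c) componentwise.
Counts are posterior − prior componentwise: 27−9=18, 22−5=17, 16−1=15, 15−1=14.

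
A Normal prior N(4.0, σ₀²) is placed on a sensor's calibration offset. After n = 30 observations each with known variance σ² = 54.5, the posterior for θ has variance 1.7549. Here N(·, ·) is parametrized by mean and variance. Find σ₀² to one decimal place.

Posterior precision equals prior precision plus data precision: 1/σ_n² = 1/σ₀² + n/σ².
So 1/σ₀² = 1/1.7549 − 30/54.5 = 0.569833 − 0.550459 = 0.019374.
Hence σ₀² = 1/0.019374 ≈ 51.6.

σ₀² = 51.6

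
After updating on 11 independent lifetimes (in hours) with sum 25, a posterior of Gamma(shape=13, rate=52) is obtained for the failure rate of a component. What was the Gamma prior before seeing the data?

Gamma(shape=2, rate=27)

Gamma–exponential conjugacy: posterior shape = α + n, posterior rate = β + Σtᵢ.
So α = 13 − 11 = 2 and β = 52 − 25 = 27.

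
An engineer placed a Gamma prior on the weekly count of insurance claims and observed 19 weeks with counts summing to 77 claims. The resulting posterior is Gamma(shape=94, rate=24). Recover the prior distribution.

Gamma–Poisson conjugacy: posterior shape = α + Σxᵢ, posterior rate = β + n.
So α = 94 − 77 = 17 and β = 24 − 19 = 5.

Gamma(shape=17, rate=5)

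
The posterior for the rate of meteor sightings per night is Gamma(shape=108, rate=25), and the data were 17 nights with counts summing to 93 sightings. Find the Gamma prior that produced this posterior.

Gamma–Poisson conjugacy: posterior shape = α + Σxᵢ, posterior rate = β + n.
So α = 108 − 93 = 15 and β = 25 − 17 = 8.

Gamma(shape=15, rate=8)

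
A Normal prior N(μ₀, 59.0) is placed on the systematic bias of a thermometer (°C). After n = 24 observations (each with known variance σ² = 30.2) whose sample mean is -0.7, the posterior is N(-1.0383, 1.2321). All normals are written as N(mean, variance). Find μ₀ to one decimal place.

μ₀ = -16.9

The posterior mean is a precision-weighted average: μ_n = (τ₀μ₀ + τ_data·x̄)/(τ₀+τ_data), with τ₀=1/σ₀² and τ_data=n/σ².
Here τ₀ = 1/59.0 = 0.016949 and τ_data = 24/30.2 = 0.794702, so τ_n = 0.811651.
Rearranging for μ₀: μ₀ = (μ_n·τ_n − τ_data·x̄)/τ₀ = (-1.0383·0.811651 − 0.794702·-0.7) / 0.016949 = -0.286446/0.016949 ≈ -16.9.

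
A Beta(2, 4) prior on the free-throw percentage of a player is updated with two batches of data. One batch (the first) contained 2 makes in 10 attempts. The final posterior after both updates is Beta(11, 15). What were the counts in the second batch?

7 makes and 3 misses

Because Beta–binomial updating is additive in the counts, the combined data contributed (α_post−α_prior, β_post−β_prior) successes and failures.
Total across both batches: 11−2=9 makes, 15−4=11 misses.
Subtract the first batch: 9−2=7 makes and 11−8=3 misses.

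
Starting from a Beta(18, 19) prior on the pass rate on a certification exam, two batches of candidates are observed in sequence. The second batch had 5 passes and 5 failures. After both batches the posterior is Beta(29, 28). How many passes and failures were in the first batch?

Sequential conjugate updates are equivalent to a single update on the pooled data, so total successes = posterior α − prior α and total failures = posterior β − prior β.
Total across both batches: 29−18=11 passes, 28−19=9 failures.
Subtract the second batch: 11−5=6 passes and 9−5=4 failures.

6 passes and 4 failures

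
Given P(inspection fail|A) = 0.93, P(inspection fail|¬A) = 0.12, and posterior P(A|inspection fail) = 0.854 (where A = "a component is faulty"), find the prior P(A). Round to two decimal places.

P(A) = 0.43

Bayes' rule in odds form gives O(A|E) = O(A)·[P(E|A)/P(E|¬A)], hence O(A) = O(A|E)/LR.
Posterior odds = 0.854/(1−0.854) = 5.8493. LR = 0.93/0.12 = 7.7500.
Prior odds = 5.8493/7.7500 = 0.7547, so P(A) = 0.7547/(1+0.7547) ≈ 0.43.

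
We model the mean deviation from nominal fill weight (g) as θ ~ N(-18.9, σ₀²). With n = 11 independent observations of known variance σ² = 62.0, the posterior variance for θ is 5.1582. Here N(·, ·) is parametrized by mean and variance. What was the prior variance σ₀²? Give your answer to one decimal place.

Posterior precision equals prior precision plus data precision: 1/σ_n² = 1/σ₀² + n/σ².
So 1/σ₀² = 1/5.1582 − 11/62.0 = 0.193866 − 0.177419 = 0.016447.
Hence σ₀² = 1/0.016447 ≈ 60.8.

σ₀² = 60.8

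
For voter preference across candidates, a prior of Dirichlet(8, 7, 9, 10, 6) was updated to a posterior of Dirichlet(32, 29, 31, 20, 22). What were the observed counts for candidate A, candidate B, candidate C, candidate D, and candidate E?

For a Dirichlet(α) prior with multinomial counts c, the posterior is Dirichlet(α + c) componentwise.
Counts are posterior − prior componentwise: 32−8=24, 29−7=22, 31−9=22, 20−10=10, 22−6=16.

counts (24, 22, 22, 10, 16)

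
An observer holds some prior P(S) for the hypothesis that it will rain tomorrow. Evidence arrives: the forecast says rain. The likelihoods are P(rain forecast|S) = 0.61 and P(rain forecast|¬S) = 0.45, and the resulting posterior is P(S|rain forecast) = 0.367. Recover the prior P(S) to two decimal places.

Bayes' rule in odds form gives O(S|E) = O(S)·[P(E|S)/P(E|¬S)], hence O(S) = O(S|E)/LR.
Posterior odds = 0.367/(1−0.367) = 0.5798. LR = 0.61/0.45 = 1.3556.
Prior odds = 0.5798/1.3556 = 0.4277, so P(S) = 0.4277/(1+0.4277) ≈ 0.30.

P(S) = 0.30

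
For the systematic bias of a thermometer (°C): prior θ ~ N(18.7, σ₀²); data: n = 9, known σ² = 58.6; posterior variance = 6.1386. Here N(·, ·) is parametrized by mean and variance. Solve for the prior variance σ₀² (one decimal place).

σ₀² = 107.3

For the Normal–Normal model with known σ², precisions add: τ_n = τ₀ + n/σ².
So 1/σ₀² = 1/6.1386 − 9/58.6 = 0.162904 − 0.153584 = 0.009320.
Hence σ₀² = 1/0.009320 ≈ 107.3.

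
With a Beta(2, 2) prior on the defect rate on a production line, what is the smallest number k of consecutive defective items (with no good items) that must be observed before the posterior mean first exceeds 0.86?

k = 11

After k defective items and 0 good items the posterior is Beta(2+k, 2), with mean (2+k)/(2+2+k).
Set (2+k)/(4+k) > 0.86 and solve: k > (0.86·4 − 2)/(1 − 0.86) = 10.286.
The smallest integer exceeding 10.286 is 11, and checking k=11: (13)/(15) = 0.8667 > 0.86.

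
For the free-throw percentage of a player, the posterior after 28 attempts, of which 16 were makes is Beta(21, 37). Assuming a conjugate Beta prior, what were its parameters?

A Beta(a, b) prior with s successes and f failures in binomial data gives a Beta(a+s, b+f) posterior.
Subtract the data counts: 21−16=5, 37−12=25.

Beta(5, 25)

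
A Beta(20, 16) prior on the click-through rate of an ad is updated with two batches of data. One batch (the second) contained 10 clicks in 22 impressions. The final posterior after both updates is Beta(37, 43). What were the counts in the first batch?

7 clicks and 15 non-clicks

Sequential conjugate updates are equivalent to a single update on the pooled data, so total successes = posterior α − prior α and total failures = posterior β − prior β.
Total across both batches: 37−20=17 clicks, 43−16=27 non-clicks.
Subtract the second batch: 17−10=7 clicks and 27−12=15 non-clicks.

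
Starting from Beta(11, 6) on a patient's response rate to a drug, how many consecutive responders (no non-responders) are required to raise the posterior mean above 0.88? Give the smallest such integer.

k = 34

After k responders and 0 non-responders the posterior is Beta(11+k, 6), with mean (11+k)/(11+6+k).
Set (11+k)/(17+k) > 0.88 and solve: k > (0.88·17 − 11)/(1 − 0.88) = 33.000.
The smallest integer exceeding 33.000 is 34, and checking k=34: (45)/(51) = 0.8824 > 0.88.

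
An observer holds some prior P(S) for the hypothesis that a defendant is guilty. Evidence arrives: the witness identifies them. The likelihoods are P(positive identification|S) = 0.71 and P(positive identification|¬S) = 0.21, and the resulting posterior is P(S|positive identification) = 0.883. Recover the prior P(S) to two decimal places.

In odds form, posterior odds = prior odds × likelihood ratio, so prior odds = posterior odds ÷ LR.
Posterior odds = 0.883/(1−0.883) = 7.5470. LR = 0.71/0.21 = 3.3810.
Prior odds = 7.5470/3.3810 = 2.2322, so P(S) = 2.2322/(1+2.2322) ≈ 0.69.

P(S) = 0.69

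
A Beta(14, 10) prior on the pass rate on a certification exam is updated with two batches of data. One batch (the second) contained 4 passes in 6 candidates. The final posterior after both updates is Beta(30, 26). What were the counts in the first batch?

12 passes and 14 failures

Because Beta–binomial updating is additive in the counts, the combined data contributed (α_post−α_prior, β_post−β_prior) successes and failures.
Total across both batches: 30−14=16 passes, 26−10=16 failures.
Subtract the second batch: 16−4=12 passes and 16−2=14 failures.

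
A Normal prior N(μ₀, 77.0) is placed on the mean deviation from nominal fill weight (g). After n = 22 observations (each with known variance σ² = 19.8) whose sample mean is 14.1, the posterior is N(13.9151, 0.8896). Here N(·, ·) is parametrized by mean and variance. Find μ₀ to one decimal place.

μ₀ = -1.9

With known observation variance, the Normal–Normal posterior has precision τ_n = τ₀ + n/σ² and mean μ_n = (τ₀μ₀ + (n/σ²)x̄)/τ_n.
Here τ₀ = 1/77.0 = 0.012987 and τ_data = 22/19.8 = 1.111111, so τ_n = 1.124098.
Rearranging for μ₀: μ₀ = (μ_n·τ_n − τ_data·x̄)/τ₀ = (13.9151·1.124098 − 1.111111·14.1) / 0.012987 = -0.024729/0.012987 ≈ -1.9.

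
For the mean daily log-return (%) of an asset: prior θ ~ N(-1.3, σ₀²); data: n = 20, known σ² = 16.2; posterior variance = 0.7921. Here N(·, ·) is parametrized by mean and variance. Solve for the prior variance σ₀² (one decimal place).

σ₀² = 35.8

For the Normal–Normal model with known σ², precisions add: τ_n = τ₀ + n/σ².
So 1/σ₀² = 1/0.7921 − 20/16.2 = 1.262467 − 1.234568 = 0.027899.
Hence σ₀² = 1/0.027899 ≈ 35.8.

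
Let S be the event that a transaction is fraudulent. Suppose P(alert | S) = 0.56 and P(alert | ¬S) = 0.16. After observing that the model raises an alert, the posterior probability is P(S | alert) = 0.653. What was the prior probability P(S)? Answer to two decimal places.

Bayes' rule in odds form gives O(S|E) = O(S)·[P(E|S)/P(E|¬S)], hence O(S) = O(S|E)/LR.
Posterior odds = 0.653/(1−0.653) = 1.8818. LR = 0.56/0.16 = 3.5000.
Prior odds = 1.8818/3.5000 = 0.5377, so P(S) = 0.5377/(1+0.5377) ≈ 0.35.

P(S) = 0.35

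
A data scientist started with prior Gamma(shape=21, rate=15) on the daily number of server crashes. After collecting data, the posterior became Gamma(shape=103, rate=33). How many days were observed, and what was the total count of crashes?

n = 18 days with total 82 crashes

A Gamma(α, β) prior (rate parametrization) on a Poisson rate with n observations summing to S gives posterior Gamma(α+S, β+n).
Matching: Σxᵢ = 103 − 21 = 82 and n = 33 − 15 = 18.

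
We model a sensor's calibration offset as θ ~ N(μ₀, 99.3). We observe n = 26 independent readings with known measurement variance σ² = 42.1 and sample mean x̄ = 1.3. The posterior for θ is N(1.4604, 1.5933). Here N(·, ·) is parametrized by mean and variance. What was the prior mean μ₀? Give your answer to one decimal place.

μ₀ = 11.3

The posterior mean is a precision-weighted average: μ_n = (τ₀μ₀ + τ_data·x̄)/(τ₀+τ_data), with τ₀=1/σ₀² and τ_data=n/σ².
Here τ₀ = 1/99.3 = 0.010070 and τ_data = 26/42.1 = 0.617577, so τ_n = 0.627647.
Rearranging for μ₀: μ₀ = (μ_n·τ_n − τ_data·x̄)/τ₀ = (1.4604·0.627647 − 0.617577·1.3) / 0.010070 = 0.113766/0.010070 ≈ 11.3.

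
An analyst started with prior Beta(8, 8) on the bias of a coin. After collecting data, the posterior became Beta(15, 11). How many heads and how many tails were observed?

Beta is conjugate to the binomial likelihood: posterior = Beta(α+s, β+f).
So s = 15 − 8 = 7 and f = 11 − 8 = 3.

7 heads and 3 tails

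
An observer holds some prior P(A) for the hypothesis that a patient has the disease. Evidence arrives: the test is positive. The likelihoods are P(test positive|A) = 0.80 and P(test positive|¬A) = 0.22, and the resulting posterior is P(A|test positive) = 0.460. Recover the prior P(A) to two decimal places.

P(A) = 0.19

Bayes' rule in odds form gives O(A|E) = O(A)·[P(E|A)/P(E|¬A)], hence O(A) = O(A|E)/LR.
Posterior odds = 0.460/(1−0.460) = 0.8519. LR = 0.80/0.22 = 3.6364.
Prior odds = 0.8519/3.6364 = 0.2343, so P(A) = 0.2343/(1+0.2343) ≈ 0.19.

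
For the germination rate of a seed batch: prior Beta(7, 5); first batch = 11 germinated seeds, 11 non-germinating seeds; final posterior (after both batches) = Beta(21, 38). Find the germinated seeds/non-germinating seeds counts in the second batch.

Sequential conjugate updates are equivalent to a single update on the pooled data, so total successes = posterior α − prior α and total failures = posterior β − prior β.
Total across both batches: 21−7=14 germinated seeds, 38−5=33 non-germinating seeds.
Subtract the first batch: 14−11=3 germinated seeds and 33−11=22 non-germinating seeds.

3 germinated seeds and 22 non-germinating seeds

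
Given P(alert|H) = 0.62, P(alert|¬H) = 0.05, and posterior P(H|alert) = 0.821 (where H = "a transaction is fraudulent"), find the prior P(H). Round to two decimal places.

P(H) = 0.27

Bayes' rule in odds form gives O(H|E) = O(H)·[P(E|H)/P(E|¬H)], hence O(H) = O(H|E)/LR.
Posterior odds = 0.821/(1−0.821) = 4.5866. LR = 0.62/0.05 = 12.4000.
Prior odds = 4.5866/12.4000 = 0.3699, so P(H) = 0.3699/(1+0.3699) ≈ 0.27.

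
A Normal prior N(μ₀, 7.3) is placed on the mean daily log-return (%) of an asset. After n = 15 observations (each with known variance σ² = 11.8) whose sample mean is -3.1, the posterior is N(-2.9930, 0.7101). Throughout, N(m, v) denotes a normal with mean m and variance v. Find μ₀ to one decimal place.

With known observation variance, the Normal–Normal posterior has precision τ_n = τ₀ + n/σ² and mean μ_n = (τ₀μ₀ + (n/σ²)x̄)/τ_n.
Here τ₀ = 1/7.3 = 0.136986 and τ_data = 15/11.8 = 1.271186, so τ_n = 1.408172.
Rearranging for μ₀: μ₀ = (μ_n·τ_n − τ_data·x̄)/τ₀ = (-2.9930·1.408172 − 1.271186·-3.1) / 0.136986 = -0.273982/0.136986 ≈ -2.0.

μ₀ = -2.0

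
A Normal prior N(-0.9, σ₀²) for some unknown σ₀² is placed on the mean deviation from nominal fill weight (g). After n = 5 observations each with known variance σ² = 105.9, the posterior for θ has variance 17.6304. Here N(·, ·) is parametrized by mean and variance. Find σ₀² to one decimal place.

Posterior precision equals prior precision plus data precision: 1/σ_n² = 1/σ₀² + n/σ².
So 1/σ₀² = 1/17.6304 − 5/105.9 = 0.056720 − 0.047214 = 0.009506.
Hence σ₀² = 1/0.009506 ≈ 105.2.

σ₀² = 105.2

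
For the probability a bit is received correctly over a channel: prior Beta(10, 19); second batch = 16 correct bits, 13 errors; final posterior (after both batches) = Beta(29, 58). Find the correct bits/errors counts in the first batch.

Sequential conjugate updates are equivalent to a single update on the pooled data, so total successes = posterior α − prior α and total failures = posterior β − prior β.
Total across both batches: 29−10=19 correct bits, 58−19=39 errors.
Subtract the second batch: 19−16=3 correct bits and 39−13=26 errors.

3 correct bits and 26 errors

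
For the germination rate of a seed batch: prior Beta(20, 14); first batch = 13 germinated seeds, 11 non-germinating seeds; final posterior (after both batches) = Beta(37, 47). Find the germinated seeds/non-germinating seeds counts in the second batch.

Because Beta–binomial updating is additive in the counts, the combined data contributed (α_post−α_prior, β_post−β_prior) successes and failures.
Total across both batches: 37−20=17 germinated seeds, 47−14=33 non-germinating seeds.
Subtract the first batch: 17−13=4 germinated seeds and 33−11=22 non-germinating seeds.

4 germinated seeds and 22 non-germinating seeds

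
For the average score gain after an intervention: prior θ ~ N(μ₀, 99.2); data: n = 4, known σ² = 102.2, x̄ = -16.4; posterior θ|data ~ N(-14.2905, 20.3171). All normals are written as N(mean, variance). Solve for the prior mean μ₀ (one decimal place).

μ₀ = -6.1

The posterior mean is a precision-weighted average: μ_n = (τ₀μ₀ + τ_data·x̄)/(τ₀+τ_data), with τ₀=1/σ₀² and τ_data=n/σ².
Here τ₀ = 1/99.2 = 0.010081 and τ_data = 4/102.2 = 0.039139, so τ_n = 0.049220.
Rearranging for μ₀: μ₀ = (μ_n·τ_n − τ_data·x̄)/τ₀ = (-14.2905·0.049220 − 0.039139·-16.4) / 0.010081 = -0.061499/0.010081 ≈ -6.1.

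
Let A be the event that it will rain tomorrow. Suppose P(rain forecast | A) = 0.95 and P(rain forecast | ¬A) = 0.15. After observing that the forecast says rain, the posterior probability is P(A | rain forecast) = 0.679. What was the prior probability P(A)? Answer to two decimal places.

In odds form, posterior odds = prior odds × likelihood ratio, so prior odds = posterior odds ÷ LR.
Posterior odds = 0.679/(1−0.679) = 2.1153. LR = 0.95/0.15 = 6.3333.
Prior odds = 2.1153/6.3333 = 0.3340, so P(A) = 0.3340/(1+0.3340) ≈ 0.25.

P(A) = 0.25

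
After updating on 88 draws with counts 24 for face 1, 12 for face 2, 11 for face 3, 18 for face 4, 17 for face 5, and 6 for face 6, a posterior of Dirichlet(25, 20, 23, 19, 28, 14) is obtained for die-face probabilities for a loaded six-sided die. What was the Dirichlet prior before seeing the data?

Dirichlet(1, 8, 12, 1, 11, 8)

For a Dirichlet(α) prior with multinomial counts c, the posterior is Dirichlet(α + c) componentwise.
Subtract each count from the matching posterior parameter: 25−24=1, 20−12=8, 23−11=12, 19−18=1, 28−17=11, 14−6=8.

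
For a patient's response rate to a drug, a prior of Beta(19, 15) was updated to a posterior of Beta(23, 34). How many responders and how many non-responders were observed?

4 responders and 19 non-responders

A Beta(a, b) prior with s successes and f failures in binomial data gives a Beta(a+s, b+f) posterior.
Match parameters: s=23−19=4, f=34−15=19.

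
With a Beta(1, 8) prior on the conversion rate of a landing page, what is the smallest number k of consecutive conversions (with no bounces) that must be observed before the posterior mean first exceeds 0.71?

k = 19

After k conversions and 0 bounces the posterior is Beta(1+k, 8), with mean (1+k)/(1+8+k).
Set (1+k)/(9+k) > 0.71 and solve: k > (0.71·9 − 1)/(1 − 0.71) = 18.586.
The smallest integer exceeding 18.586 is 19.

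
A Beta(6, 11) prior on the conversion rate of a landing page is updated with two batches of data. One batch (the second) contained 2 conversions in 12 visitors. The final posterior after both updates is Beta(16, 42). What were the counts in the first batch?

8 conversions and 21 bounces

Because Beta–binomial updating is additive in the counts, the combined data contributed (α_post−α_prior, β_post−β_prior) successes and failures.
Total across both batches: 16−6=10 conversions, 42−11=31 bounces.
Subtract the second batch: 10−2=8 conversions and 31−10=21 bounces.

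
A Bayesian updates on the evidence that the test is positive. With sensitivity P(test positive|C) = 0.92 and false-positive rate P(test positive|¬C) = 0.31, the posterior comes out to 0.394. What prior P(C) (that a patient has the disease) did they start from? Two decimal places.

Bayes' rule in odds form gives O(C|E) = O(C)·[P(E|C)/P(E|¬C)], hence O(C) = O(C|E)/LR.
Posterior odds = 0.394/(1−0.394) = 0.6502. LR = 0.92/0.31 = 2.9677.
Prior odds = 0.6502/2.9677 = 0.2191, so P(C) = 0.2191/(1+0.2191) ≈ 0.18.

P(C) = 0.18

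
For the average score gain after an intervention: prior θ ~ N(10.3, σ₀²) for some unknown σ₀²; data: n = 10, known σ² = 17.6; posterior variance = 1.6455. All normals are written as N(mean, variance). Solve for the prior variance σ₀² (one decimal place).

σ₀² = 25.3

Posterior precision equals prior precision plus data precision: 1/σ_n² = 1/σ₀² + n/σ².
So 1/σ₀² = 1/1.6455 − 10/17.6 = 0.607718 − 0.568182 = 0.039536.
Hence σ₀² = 1/0.039536 ≈ 25.3.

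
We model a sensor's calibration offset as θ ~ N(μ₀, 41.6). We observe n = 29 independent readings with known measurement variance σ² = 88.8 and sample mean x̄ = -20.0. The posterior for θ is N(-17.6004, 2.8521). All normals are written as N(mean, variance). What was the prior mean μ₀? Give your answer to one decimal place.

μ₀ = 15.0

The posterior mean is a precision-weighted average: μ_n = (τ₀μ₀ + τ_data·x̄)/(τ₀+τ_data), with τ₀=1/σ₀² and τ_data=n/σ².
Here τ₀ = 1/41.6 = 0.024038 and τ_data = 29/88.8 = 0.326577, so τ_n = 0.350615.
Rearranging for μ₀: μ₀ = (μ_n·τ_n − τ_data·x̄)/τ₀ = (-17.6004·0.350615 − 0.326577·-20.0) / 0.024038 = 0.360576/0.024038 ≈ 15.0.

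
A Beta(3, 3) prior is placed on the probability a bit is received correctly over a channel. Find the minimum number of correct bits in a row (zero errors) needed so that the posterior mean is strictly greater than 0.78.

After k correct bits and 0 errors the posterior is Beta(3+k, 3), with mean (3+k)/(3+3+k).
Set (3+k)/(6+k) > 0.78 and solve: k > (0.78·6 − 3)/(1 − 0.78) = 7.636.
The smallest integer exceeding 7.636 is 8, and checking k=8: (11)/(14) = 0.7857 > 0.78.

k = 8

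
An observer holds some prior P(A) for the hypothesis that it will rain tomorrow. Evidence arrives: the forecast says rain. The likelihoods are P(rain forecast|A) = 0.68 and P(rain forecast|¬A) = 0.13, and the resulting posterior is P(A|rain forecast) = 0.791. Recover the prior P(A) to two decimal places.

P(A) = 0.42

Bayes' rule in odds form gives O(A|E) = O(A)·[P(E|A)/P(E|¬A)], hence O(A) = O(A|E)/LR.
Posterior odds = 0.791/(1−0.791) = 3.7847. LR = 0.68/0.13 = 5.2308.
Prior odds = 3.7847/5.2308 = 0.7235, so P(A) = 0.7235/(1+0.7235) ≈ 0.42.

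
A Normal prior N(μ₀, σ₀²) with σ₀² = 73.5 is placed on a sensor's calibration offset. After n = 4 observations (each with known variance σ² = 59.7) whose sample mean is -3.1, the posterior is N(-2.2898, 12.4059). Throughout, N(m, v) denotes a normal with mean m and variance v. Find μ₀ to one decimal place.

With known observation variance, the Normal–Normal posterior has precision τ_n = τ₀ + n/σ² and mean μ_n = (τ₀μ₀ + (n/σ²)x̄)/τ_n.
Here τ₀ = 1/73.5 = 0.013605 and τ_data = 4/59.7 = 0.067002, so τ_n = 0.080607.
Rearranging for μ₀: μ₀ = (μ_n·τ_n − τ_data·x̄)/τ₀ = (-2.2898·0.080607 − 0.067002·-3.1) / 0.013605 = 0.023132/0.013605 ≈ 1.7.

μ₀ = 1.7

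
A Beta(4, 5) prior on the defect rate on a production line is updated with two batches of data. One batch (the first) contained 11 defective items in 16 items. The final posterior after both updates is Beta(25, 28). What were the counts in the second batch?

10 defective items and 18 good items

Because Beta–binomial updating is additive in the counts, the combined data contributed (α_post−α_prior, β_post−β_prior) successes and failures.
Total across both batches: 25−4=21 defective items, 28−5=23 good items.
Subtract the first batch: 21−11=10 defective items and 23−5=18 good items.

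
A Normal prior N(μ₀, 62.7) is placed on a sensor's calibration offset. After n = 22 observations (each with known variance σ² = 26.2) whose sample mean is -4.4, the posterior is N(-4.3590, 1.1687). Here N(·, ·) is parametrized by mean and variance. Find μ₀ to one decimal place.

The posterior mean is a precision-weighted average: μ_n = (τ₀μ₀ + τ_data·x̄)/(τ₀+τ_data), with τ₀=1/σ₀² and τ_data=n/σ².
Here τ₀ = 1/62.7 = 0.015949 and τ_data = 22/26.2 = 0.839695, so τ_n = 0.855644.
Rearranging for μ₀: μ₀ = (μ_n·τ_n − τ_data·x̄)/τ₀ = (-4.3590·0.855644 − 0.839695·-4.4) / 0.015949 = -0.035094/0.015949 ≈ -2.2.

μ₀ = -2.2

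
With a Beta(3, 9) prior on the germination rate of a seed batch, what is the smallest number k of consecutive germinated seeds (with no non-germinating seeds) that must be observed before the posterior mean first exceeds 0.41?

k = 4

After k germinated seeds and 0 non-germinating seeds the posterior is Beta(3+k, 9), with mean (3+k)/(3+9+k).
Set (3+k)/(12+k) > 0.41 and solve: k > (0.41·12 − 3)/(1 − 0.41) = 3.254.
The smallest integer exceeding 3.254 is 4.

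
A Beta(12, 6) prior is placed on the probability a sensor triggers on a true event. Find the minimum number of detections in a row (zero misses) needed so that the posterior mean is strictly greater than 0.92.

k = 58

After k detections and 0 misses the posterior is Beta(12+k, 6), with mean (12+k)/(12+6+k).
Set (12+k)/(18+k) > 0.92 and solve: k > (0.92·18 − 12)/(1 − 0.92) = 57.000.
The smallest integer exceeding 57.000 is 58, and checking k=58: (70)/(76) = 0.9211 > 0.92.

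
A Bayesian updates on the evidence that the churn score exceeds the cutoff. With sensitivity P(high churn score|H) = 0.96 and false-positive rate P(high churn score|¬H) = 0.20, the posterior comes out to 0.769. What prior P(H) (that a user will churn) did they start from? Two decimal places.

Bayes' rule in odds form gives O(H|E) = O(H)·[P(E|H)/P(E|¬H)], hence O(H) = O(H|E)/LR.
Posterior odds = 0.769/(1−0.769) = 3.3290. LR = 0.96/0.20 = 4.8000.
Prior odds = 3.3290/4.8000 = 0.6935, so P(H) = 0.6935/(1+0.6935) ≈ 0.41.

P(H) = 0.41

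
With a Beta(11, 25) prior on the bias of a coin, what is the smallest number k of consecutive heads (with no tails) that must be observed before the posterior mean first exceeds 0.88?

After k heads and 0 tails the posterior is Beta(11+k, 25), with mean (11+k)/(11+25+k).
Set (11+k)/(36+k) > 0.88 and solve: k > (0.88·36 − 11)/(1 − 0.88) = 172.333.
The smallest integer exceeding 172.333 is 173.

k = 173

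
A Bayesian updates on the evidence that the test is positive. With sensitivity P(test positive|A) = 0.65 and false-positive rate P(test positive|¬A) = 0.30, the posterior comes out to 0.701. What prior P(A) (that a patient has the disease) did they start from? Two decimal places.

Bayes' rule in odds form gives O(A|E) = O(A)·[P(E|A)/P(E|¬A)], hence O(A) = O(A|E)/LR.
Posterior odds = 0.701/(1−0.701) = 2.3445. LR = 0.65/0.30 = 2.1667.
Prior odds = 2.3445/2.1667 = 1.0821, so P(A) = 1.0821/(1+1.0821) ≈ 0.52.

P(A) = 0.52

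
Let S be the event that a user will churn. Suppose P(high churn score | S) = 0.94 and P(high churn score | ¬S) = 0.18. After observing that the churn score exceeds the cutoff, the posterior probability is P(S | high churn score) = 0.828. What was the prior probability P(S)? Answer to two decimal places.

P(S) = 0.48

Bayes' rule in odds form gives O(S|E) = O(S)·[P(E|S)/P(E|¬S)], hence O(S) = O(S|E)/LR.
Posterior odds = 0.828/(1−0.828) = 4.8140. LR = 0.94/0.18 = 5.2222.
Prior odds = 4.8140/5.2222 = 0.9218, so P(S) = 0.9218/(1+0.9218) ≈ 0.48.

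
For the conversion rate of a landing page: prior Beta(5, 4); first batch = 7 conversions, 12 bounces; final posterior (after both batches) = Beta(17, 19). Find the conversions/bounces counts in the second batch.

5 conversions and 3 bounces

Sequential conjugate updates are equivalent to a single update on the pooled data, so total successes = posterior α − prior α and total failures = posterior β − prior β.
Total across both batches: 17−5=12 conversions, 19−4=15 bounces.
Subtract the first batch: 12−7=5 conversions and 15−12=3 bounces.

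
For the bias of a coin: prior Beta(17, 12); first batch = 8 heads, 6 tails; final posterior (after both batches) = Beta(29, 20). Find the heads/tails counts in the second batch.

Because Beta–binomial updating is additive in the counts, the combined data contributed (α_post−α_prior, β_post−β_prior) successes and failures.
Total across both batches: 29−17=12 heads, 20−12=8 tails.
Subtract the first batch: 12−8=4 heads and 8−6=2 tails.

4 heads and 2 tails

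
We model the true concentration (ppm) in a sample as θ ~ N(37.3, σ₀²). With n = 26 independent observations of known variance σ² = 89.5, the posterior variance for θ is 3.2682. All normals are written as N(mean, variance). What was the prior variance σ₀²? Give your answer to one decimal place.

Posterior precision equals prior precision plus data precision: 1/σ_n² = 1/σ₀² + n/σ².
So 1/σ₀² = 1/3.2682 − 26/89.5 = 0.305979 − 0.290503 = 0.015476.
Hence σ₀² = 1/0.015476 ≈ 64.6.

σ₀² = 64.6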